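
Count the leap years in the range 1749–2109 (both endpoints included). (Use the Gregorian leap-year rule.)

Multiples of 4 in [1749,2109]: 90.
Of those, multiples of 100: 4 (not leap unless ÷400).
Multiples of 400: 1.
Leap years = 90 − 4 + 1 = 87.

87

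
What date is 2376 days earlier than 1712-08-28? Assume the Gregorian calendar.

February 25, 1706

−366 (one year; includes Feb 29, 1712) → Aug 28, 1711 (2010 left).
−365 (one year) → Aug 28, 1710 (1645 left).
−365 (one year) → Aug 28, 1709 (1280 left).
−365 (one year) → Aug 28, 1708 (915 left).
−366 (one year; includes Feb 29, 1708) → Aug 28, 1707 (549 left).
−365 (one year) → Aug 28, 1706 (184 left).
−28 → Jul 31, 1706 (end of Jul, 31 days; 156 left).
−31 → Jun 30, 1706 (end of Jun, 30 days; 125 left).
−30 → May 31, 1706 (end of May, 31 days; 95 left).
−31 → Apr 30, 1706 (end of Apr, 30 days; 64 left).
−30 → Mar 31, 1706 (end of Mar, 31 days; 34 left).
−31 → Feb 28, 1706 (end of Feb, 28 days; 3 left).
−3 → Feb 25, 1706.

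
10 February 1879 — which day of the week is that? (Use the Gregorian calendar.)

Monday

Doomsday rule: the anchor day for the 1800s is Friday. For year 79: 79÷12 = 6 r 7, and 7÷4 = 1, so 6+7+1 = 14.
Friday + 14 ≡ Friday — that's 1879's doomsday.
In February the doomsday date is Feb 28 (1879 is not a leap year).
Feb 10 is 18 days before Feb 28; 18 mod 7 = 4, so Friday − 4 = Monday.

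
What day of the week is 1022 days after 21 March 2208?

First find the weekday of Mar 21, 2208. Doomsday rule: the anchor day for the 2200s is Friday. For year 08: 8÷12 = 0 r 8, and 8÷4 = 2, so 0+8+2 = 10.
Friday + 10 ≡ Monday — that's 2208's doomsday.
In March the doomsday date is Mar 14.
Mar 21 is 7 days after Mar 14; 7 mod 7 = 0, so Monday + 0 = Monday.
1022 mod 7 = 0, so 1022 days after a Monday is Monday + 0 = Monday.

Monday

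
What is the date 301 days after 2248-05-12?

May has 31 days: +20 → Jun 1, 2248 (281 left).
Jun has 30 days: +30 → Jul 1, 2248 (251 left).
Jul has 31 days: +31 → Aug 1, 2248 (220 left).
Aug has 31 days: +31 → Sep 1, 2248 (189 left).
Sep has 30 days: +30 → Oct 1, 2248 (159 left).
Oct has 31 days: +31 → Nov 1, 2248 (128 left).
Nov has 30 days: +30 → Dec 1, 2248 (98 left).
Dec has 31 days: +31 → Jan 1, 2249 (67 left).
Jan has 31 days: +31 → Feb 1, 2249 (36 left).
Feb has 28 days: +28 → Mar 1, 2249 (8 left).
+8 → Mar 9, 2249.

March 9, 2249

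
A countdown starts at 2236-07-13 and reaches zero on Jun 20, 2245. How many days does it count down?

3264

Jul 13, 2236 → Jul 13, 2237: 365 days.
Jul 13, 2237 → Jul 13, 2238: 365 days.
Jul 13, 2238 → Jul 13, 2239: 365 days.
Jul 13, 2239 → Jul 13, 2240: 366 days (Feb 29, 2240 is in that span).
Jul 13, 2240 → Jul 13, 2241: 365 days.
Jul 13, 2241 → Jul 13, 2242: 365 days.
Jul 13, 2242 → Jul 13, 2243: 365 days.
Jul 13, 2243 → Jul 13, 2244: 366 days (Feb 29, 2244 is in that span).
Jul 13, 2244 → Aug 13, 2244: 31 days (July has 31).
Aug 13, 2244 → Sep 13, 2244: 31 days (August has 31).
Sep 13, 2244 → Oct 13, 2244: 30 days (September has 30).
Oct 13, 2244 → Nov 13, 2244: 31 days (October has 31).
Nov 13, 2244 → Dec 13, 2244: 30 days (November has 30).
Dec 13, 2244 → Jan 13, 2245: 31 days (December has 31).
Jan 13, 2245 → Feb 13, 2245: 31 days (January has 31).
Feb 13, 2245 → Mar 13, 2245: 28 days (February has 28).
Mar 13, 2245 → Apr 13, 2245: 31 days (March has 31).
Apr 13, 2245 → May 13, 2245: 30 days (April has 30).
May 13, 2245 → Jun 13, 2245: 31 days (May has 31).
Jun 13, 2245 → Jun 20, 2245: 7 days.
Total: 3264 days.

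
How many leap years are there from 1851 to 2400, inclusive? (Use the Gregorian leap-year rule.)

134

Multiples of 4 in [1851,2400]: 138.
Of those, multiples of 100: 6 (not leap unless ÷400).
Multiples of 400: 2.
Leap years = 138 − 6 + 2 = 134.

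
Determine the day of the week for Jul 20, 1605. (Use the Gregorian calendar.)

Doomsday rule: the anchor day for the 1600s is Tuesday. For year 05: 5÷12 = 0 r 5, and 5÷4 = 1, so 0+5+1 = 6.
Tuesday + 6 ≡ Monday — that's 1605's doomsday.
In July the doomsday date is Jul 11.
Jul 20 is 9 days after Jul 11; 9 mod 7 = 2, so Monday + 2 = Wednesday.

Wednesday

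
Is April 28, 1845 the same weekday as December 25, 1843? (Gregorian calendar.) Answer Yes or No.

From Dec 25, 1843 to Apr 28, 1845 is 490 days.
490 mod 7 = 0, so they are the same weekday.
(Dec 25, 1843 is a Monday; Apr 28, 1845 is a Monday.)

Yes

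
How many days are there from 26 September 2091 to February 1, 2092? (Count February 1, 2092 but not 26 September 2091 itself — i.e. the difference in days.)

128

Sep 26, 2091 → Oct 26, 2091: 30 days (September has 30).
Oct 26, 2091 → Nov 26, 2091: 31 days (October has 31).
Nov 26, 2091 → Dec 26, 2091: 30 days (November has 30).
Dec 26, 2091 → Jan 26, 2092: 31 days (December has 31).
Jan 26, 2092 → Feb 1, 2092: 6 days.
Total: 128 days.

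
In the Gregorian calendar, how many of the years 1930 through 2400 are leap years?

Multiples of 4 in [1930,2400]: 118.
Of those, multiples of 100: 5 (not leap unless ÷400).
Multiples of 400: 2.
Leap years = 118 − 5 + 2 = 115.

115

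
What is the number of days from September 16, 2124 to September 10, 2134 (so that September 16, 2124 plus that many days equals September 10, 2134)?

3646

Sep 16, 2124 → Sep 16, 2125: 365 days.
Sep 16, 2125 → Sep 16, 2126: 365 days.
Sep 16, 2126 → Sep 16, 2127: 365 days.
Sep 16, 2127 → Sep 16, 2128: 366 days (Feb 29, 2128 is in that span).
Sep 16, 2128 → Sep 16, 2129: 365 days.
Sep 16, 2129 → Sep 16, 2130: 365 days.
Sep 16, 2130 → Sep 16, 2131: 365 days.
Sep 16, 2131 → Sep 16, 2132: 366 days (Feb 29, 2132 is in that span).
Sep 16, 2132 → Sep 16, 2133: 365 days.
Sep 16, 2133 → Oct 16, 2133: 30 days (September has 30).
Oct 16, 2133 → Nov 16, 2133: 31 days (October has 31).
Nov 16, 2133 → Dec 16, 2133: 30 days (November has 30).
Dec 16, 2133 → Jan 16, 2134: 31 days (December has 31).
Jan 16, 2134 → Feb 16, 2134: 31 days (January has 31).
Feb 16, 2134 → Mar 16, 2134: 28 days (February has 28).
Mar 16, 2134 → Apr 16, 2134: 31 days (March has 31).
Apr 16, 2134 → May 16, 2134: 30 days (April has 30).
May 16, 2134 → Jun 16, 2134: 31 days (May has 31).
Jun 16, 2134 → Jul 16, 2134: 30 days (June has 30).
Jul 16, 2134 → Aug 16, 2134: 31 days (July has 31).
Aug 16, 2134 → Sep 10, 2134: 25 days.
Total: 3646 days.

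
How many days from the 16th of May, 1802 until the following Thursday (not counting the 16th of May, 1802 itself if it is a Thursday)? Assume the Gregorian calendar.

May 16, 1802 is a Sunday.
From Sunday to the next Thursday is 4 days.

4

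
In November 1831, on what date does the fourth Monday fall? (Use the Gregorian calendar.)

November 28, 1831

November 1, 1831 is a Tuesday.
The first Monday is therefore November 7 (6 days later).
The fourth Monday is 7 + 3×7 = November 28.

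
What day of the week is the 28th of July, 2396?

Doomsday rule: the anchor day for the 2300s is Wednesday. For year 96: 96÷12 = 8 r 0, and 0÷4 = 0, so 8+0+0 = 8.
Wednesday + 8 ≡ Thursday — that's 2396's doomsday.
In July the doomsday date is Jul 11.
Jul 28 is 17 days after Jul 11; 17 mod 7 = 3, so Thursday + 3 = Sunday.

Sunday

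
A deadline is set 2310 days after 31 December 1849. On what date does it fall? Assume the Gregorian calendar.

+365 (one year) → Dec 31, 1850 (1945 left).
+365 (one year) → Dec 31, 1851 (1580 left).
+366 (one year; includes Feb 29, 1852) → Dec 31, 1852 (1214 left).
+365 (one year) → Dec 31, 1853 (849 left).
+365 (one year) → Dec 31, 1854 (484 left).
+365 (one year) → Dec 31, 1855 (119 left).
Dec has 31 days: +1 → Jan 1, 1856 (118 left).
Jan has 31 days: +31 → Feb 1, 1856 (87 left).
Feb has 29 days: +29 → Mar 1, 1856 (58 left).
Mar has 31 days: +31 → Apr 1, 1856 (27 left).
+27 → Apr 28, 1856.

April 28, 1856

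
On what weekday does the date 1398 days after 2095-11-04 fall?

Wednesday

First find the weekday of Nov 4, 2095. Doomsday rule: the anchor day for the 2000s is Tuesday. For year 95: 95÷12 = 7 r 11, and 11÷4 = 2, so 7+11+2 = 20.
Tuesday + 20 ≡ Monday — that's 2095's doomsday.
In November the doomsday date is Nov 7.
Nov 4 is 3 days before Nov 7; 3 mod 7 = 3, so Monday − 3 = Friday.
1398 mod 7 = 5, so 1398 days after a Friday is Friday + 5 = Wednesday.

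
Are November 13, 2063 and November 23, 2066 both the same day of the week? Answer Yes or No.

Yes

From Nov 13, 2063 to Nov 23, 2066 is 1106 days.
1106 mod 7 = 0, so they are the same weekday.
(Nov 13, 2063 is a Tuesday; Nov 23, 2066 is a Tuesday.)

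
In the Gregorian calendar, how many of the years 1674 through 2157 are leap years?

117

Multiples of 4 in [1674,2157]: 121.
Of those, multiples of 100: 5 (not leap unless ÷400).
Multiples of 400: 1.
Leap years = 121 − 5 + 1 = 117.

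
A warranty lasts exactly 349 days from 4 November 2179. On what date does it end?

October 18, 2180

Nov has 30 days: +27 → Dec 1, 2179 (322 left).
Dec has 31 days: +31 → Jan 1, 2180 (291 left).
Jan has 31 days: +31 → Feb 1, 2180 (260 left).
Feb has 29 days: +29 → Mar 1, 2180 (231 left).
Mar has 31 days: +31 → Apr 1, 2180 (200 left).
Apr has 30 days: +30 → May 1, 2180 (170 left).
May has 31 days: +31 → Jun 1, 2180 (139 left).
Jun has 30 days: +30 → Jul 1, 2180 (109 left).
Jul has 31 days: +31 → Aug 1, 2180 (78 left).
Aug has 31 days: +31 → Sep 1, 2180 (47 left).
Sep has 30 days: +30 → Oct 1, 2180 (17 left).
+17 → Oct 18, 2180.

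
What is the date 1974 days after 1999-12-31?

+366 (one year; includes Feb 29, 2000) → Dec 31, 2000 (1608 left).
+365 (one year) → Dec 31, 2001 (1243 left).
+365 (one year) → Dec 31, 2002 (878 left).
+365 (one year) → Dec 31, 2003 (513 left).
+366 (one year; includes Feb 29, 2004) → Dec 31, 2004 (147 left).
Dec has 31 days: +1 → Jan 1, 2005 (146 left).
Jan has 31 days: +31 → Feb 1, 2005 (115 left).
Feb has 28 days: +28 → Mar 1, 2005 (87 left).
Mar has 31 days: +31 → Apr 1, 2005 (56 left).
Apr has 30 days: +30 → May 1, 2005 (26 left).
+26 → May 27, 2005.

May 27, 2005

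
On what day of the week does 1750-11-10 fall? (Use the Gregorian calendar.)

Doomsday rule: the anchor day for the 1700s is Sunday. For year 50: 50÷12 = 4 r 2, and 2÷4 = 0, so 4+2+0 = 6.
Sunday + 6 ≡ Saturday — that's 1750's doomsday.
In November the doomsday date is Nov 7.
Nov 10 is 3 days after Nov 7; 3 mod 7 = 3, so Saturday + 3 = Tuesday.

Tuesday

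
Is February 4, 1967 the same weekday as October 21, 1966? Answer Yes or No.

No

From Oct 21, 1966 to Feb 4, 1967 is 106 days.
106 mod 7 = 1, so they are different weekdays.
(Oct 21, 1966 is a Friday; Feb 4, 1967 is a Saturday.)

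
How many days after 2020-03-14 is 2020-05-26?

Mar 14, 2020 → Apr 14, 2020: 31 days (March has 31).
Apr 14, 2020 → May 14, 2020: 30 days (April has 30).
May 14, 2020 → May 26, 2020: 12 days.
Total: 73 days.

73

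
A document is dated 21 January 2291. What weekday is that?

Doomsday rule: the anchor day for the 2200s is Friday. For year 91: 91÷12 = 7 r 7, and 7÷4 = 1, so 7+7+1 = 15.
Friday + 15 ≡ Saturday — that's 2291's doomsday.
In January the doomsday date is Jan 3 (2291 is not a leap year).
Jan 21 is 18 days after Jan 3; 18 mod 7 = 4, so Saturday + 4 = Wednesday.

Wednesday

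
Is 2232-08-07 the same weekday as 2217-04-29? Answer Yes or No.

Yes

From Apr 29, 2217 to Aug 7, 2232 is 5579 days.
5579 mod 7 = 0, so they are the same weekday.
(Apr 29, 2217 is a Tuesday; Aug 7, 2232 is a Tuesday.)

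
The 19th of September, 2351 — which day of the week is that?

Wednesday

Doomsday rule: the anchor day for the 2300s is Wednesday. For year 51: 51÷12 = 4 r 3, and 3÷4 = 0, so 4+3+0 = 7.
Wednesday + 7 ≡ Wednesday — that's 2351's doomsday.
In September the doomsday date is Sep 5.
Sep 19 is 14 days after Sep 5; 14 mod 7 = 0, so Wednesday + 0 = Wednesday.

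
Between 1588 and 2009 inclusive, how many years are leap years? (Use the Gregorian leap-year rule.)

Multiples of 4 in [1588,2009]: 106.
Of those, multiples of 100: 5 (not leap unless ÷400).
Multiples of 400: 2.
Leap years = 106 − 5 + 2 = 103.

103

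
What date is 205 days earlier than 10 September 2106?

−10 → Aug 31, 2106 (end of Aug, 31 days; 195 left).
−31 → Jul 31, 2106 (end of Jul, 31 days; 164 left).
−31 → Jun 30, 2106 (end of Jun, 30 days; 133 left).
−30 → May 31, 2106 (end of May, 31 days; 103 left).
−31 → Apr 30, 2106 (end of Apr, 30 days; 72 left).
−30 → Mar 31, 2106 (end of Mar, 31 days; 42 left).
−31 → Feb 28, 2106 (end of Feb, 28 days; 11 left).
−11 → Feb 17, 2106.

February 17, 2106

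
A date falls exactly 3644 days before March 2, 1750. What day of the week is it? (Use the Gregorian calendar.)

Thursday

Mar 2, 1750 is a Monday.
3644 mod 7 = 4, so 3644 days before a Monday is Monday − 4 = Thursday.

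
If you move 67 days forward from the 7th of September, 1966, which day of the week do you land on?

First find the weekday of Sep 7, 1966. Doomsday rule: the anchor day for the 1900s is Wednesday. For year 66: 66÷12 = 5 r 6, and 6÷4 = 1, so 5+6+1 = 12.
Wednesday + 12 ≡ Monday — that's 1966's doomsday.
In September the doomsday date is Sep 5.
Sep 7 is 2 days after Sep 5; 2 mod 7 = 2, so Monday + 2 = Wednesday.
67 mod 7 = 4, so 67 days after a Wednesday is Wednesday + 4 = Sunday.

Sunday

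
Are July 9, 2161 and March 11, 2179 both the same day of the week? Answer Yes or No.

Yes

From Jul 9, 2161 to Mar 11, 2179 is 6454 days.
6454 mod 7 = 0, so they are the same weekday.
(Jul 9, 2161 is a Thursday; Mar 11, 2179 is a Thursday.)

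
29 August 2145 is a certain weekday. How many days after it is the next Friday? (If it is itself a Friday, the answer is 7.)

Aug 29, 2145 is a Sunday.
From Sunday to the next Friday is 5 days.

5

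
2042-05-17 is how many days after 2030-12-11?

Dec 11, 2030 → Dec 11, 2031: 365 days.
Dec 11, 2031 → Dec 11, 2032: 366 days (Feb 29, 2032 is in that span).
Dec 11, 2032 → Dec 11, 2033: 365 days.
Dec 11, 2033 → Dec 11, 2034: 365 days.
Dec 11, 2034 → Dec 11, 2035: 365 days.
Dec 11, 2035 → Dec 11, 2036: 366 days (Feb 29, 2036 is in that span).
Dec 11, 2036 → Dec 11, 2037: 365 days.
Dec 11, 2037 → Dec 11, 2038: 365 days.
Dec 11, 2038 → Dec 11, 2039: 365 days.
Dec 11, 2039 → Dec 11, 2040: 366 days (Feb 29, 2040 is in that span).
Dec 11, 2040 → Dec 11, 2041: 365 days.
Dec 11, 2041 → Jan 11, 2042: 31 days (December has 31).
Jan 11, 2042 → Feb 11, 2042: 31 days (January has 31).
Feb 11, 2042 → Mar 11, 2042: 28 days (February has 28).
Mar 11, 2042 → Apr 11, 2042: 31 days (March has 31).
Apr 11, 2042 → May 11, 2042: 30 days (April has 30).
May 11, 2042 → May 17, 2042: 6 days.
Total: 4175 days.

4175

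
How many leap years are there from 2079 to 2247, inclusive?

40

Multiples of 4 in [2079,2247]: 42.
Of those, multiples of 100: 2 (not leap unless ÷400).
Multiples of 400: 0.
Leap years = 42 − 2 + 0 = 40.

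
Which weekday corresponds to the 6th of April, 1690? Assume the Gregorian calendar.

Thursday

Doomsday rule: the anchor day for the 1600s is Tuesday. For year 90: 90÷12 = 7 r 6, and 6÷4 = 1, so 7+6+1 = 14.
Tuesday + 14 ≡ Tuesday — that's 1690's doomsday.
In April the doomsday date is Apr 4.
Apr 6 is 2 days after Apr 4; 2 mod 7 = 2, so Tuesday + 2 = Thursday.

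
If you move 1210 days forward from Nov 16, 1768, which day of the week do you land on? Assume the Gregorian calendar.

Tuesday

Nov 16, 1768 is a Wednesday.
1210 mod 7 = 6, so 1210 days after a Wednesday is Wednesday + 6 = Tuesday.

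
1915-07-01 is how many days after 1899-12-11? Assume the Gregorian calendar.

5680

Dec 11, 1899 → Dec 11, 1900: 365 days.
Dec 11, 1900 → Dec 11, 1901: 365 days.
Dec 11, 1901 → Dec 11, 1902: 365 days.
Dec 11, 1902 → Dec 11, 1903: 365 days.
Dec 11, 1903 → Dec 11, 1904: 366 days (Feb 29, 1904 is in that span).
Dec 11, 1904 → Dec 11, 1905: 365 days.
Dec 11, 1905 → Dec 11, 1906: 365 days.
Dec 11, 1906 → Dec 11, 1907: 365 days.
Dec 11, 1907 → Dec 11, 1908: 366 days (Feb 29, 1908 is in that span).
Dec 11, 1908 → Dec 11, 1909: 365 days.
Dec 11, 1909 → Dec 11, 1910: 365 days.
Dec 11, 1910 → Dec 11, 1911: 365 days.
Dec 11, 1911 → Dec 11, 1912: 366 days (Feb 29, 1912 is in that span).
Dec 11, 1912 → Dec 11, 1913: 365 days.
Dec 11, 1913 → Dec 11, 1914: 365 days.
Dec 11, 1914 → Jan 11, 1915: 31 days (December has 31).
Jan 11, 1915 → Feb 11, 1915: 31 days (January has 31).
Feb 11, 1915 → Mar 11, 1915: 28 days (February has 28).
Mar 11, 1915 → Apr 11, 1915: 31 days (March has 31).
Apr 11, 1915 → May 11, 1915: 30 days (April has 30).
May 11, 1915 → Jun 11, 1915: 31 days (May has 31).
Jun 11, 1915 → Jul 1, 1915: 20 days.
Total: 5680 days.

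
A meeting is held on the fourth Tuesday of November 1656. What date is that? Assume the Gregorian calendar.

November 1, 1656 is a Wednesday.
The first Tuesday is therefore November 7 (6 days later).
The fourth Tuesday is 7 + 3×7 = November 28.

November 28, 1656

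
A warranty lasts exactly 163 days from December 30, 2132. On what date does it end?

Dec has 31 days: +2 → Jan 1, 2133 (161 left).
Jan has 31 days: +31 → Feb 1, 2133 (130 left).
Feb has 28 days: +28 → Mar 1, 2133 (102 left).
Mar has 31 days: +31 → Apr 1, 2133 (71 left).
Apr has 30 days: +30 → May 1, 2133 (41 left).
May has 31 days: +31 → Jun 1, 2133 (10 left).
+10 → Jun 11, 2133.

June 11, 2133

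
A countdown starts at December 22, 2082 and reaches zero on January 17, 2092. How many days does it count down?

3313

Dec 22, 2082 → Dec 22, 2083: 365 days.
Dec 22, 2083 → Dec 22, 2084: 366 days (Feb 29, 2084 is in that span).
Dec 22, 2084 → Dec 22, 2085: 365 days.
Dec 22, 2085 → Dec 22, 2086: 365 days.
Dec 22, 2086 → Dec 22, 2087: 365 days.
Dec 22, 2087 → Dec 22, 2088: 366 days (Feb 29, 2088 is in that span).
Dec 22, 2088 → Dec 22, 2089: 365 days.
Dec 22, 2089 → Dec 22, 2090: 365 days.
Dec 22, 2090 → Jan 22, 2091: 31 days (December has 31).
Jan 22, 2091 → Feb 22, 2091: 31 days (January has 31).
Feb 22, 2091 → Mar 22, 2091: 28 days (February has 28).
Mar 22, 2091 → Apr 22, 2091: 31 days (March has 31).
Apr 22, 2091 → May 22, 2091: 30 days (April has 30).
May 22, 2091 → Jun 22, 2091: 31 days (May has 31).
Jun 22, 2091 → Jul 22, 2091: 30 days (June has 30).
Jul 22, 2091 → Aug 22, 2091: 31 days (July has 31).
Aug 22, 2091 → Sep 22, 2091: 31 days (August has 31).
Sep 22, 2091 → Oct 22, 2091: 30 days (September has 30).
Oct 22, 2091 → Nov 22, 2091: 31 days (October has 31).
Nov 22, 2091 → Dec 22, 2091: 30 days (November has 30).
Dec 22, 2091 → Jan 17, 2092: 26 days.
Total: 3313 days.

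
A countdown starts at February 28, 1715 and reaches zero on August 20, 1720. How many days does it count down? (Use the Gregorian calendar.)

2000

Feb 28, 1715 → Feb 28, 1716: 365 days.
Feb 28, 1716 → Feb 28, 1717: 366 days (Feb 29, 1716 is in that span).
Feb 28, 1717 → Feb 28, 1718: 365 days.
Feb 28, 1718 → Feb 28, 1719: 365 days.
Feb 28, 1719 → Feb 28, 1720: 365 days.
Feb 28, 1720 → Mar 28, 1720: 29 days (February has 29).
Mar 28, 1720 → Apr 28, 1720: 31 days (March has 31).
Apr 28, 1720 → May 28, 1720: 30 days (April has 30).
May 28, 1720 → Jun 28, 1720: 31 days (May has 31).
Jun 28, 1720 → Jul 28, 1720: 30 days (June has 30).
Jul 28, 1720 → Aug 20, 1720: 23 days.
Total: 2000 days.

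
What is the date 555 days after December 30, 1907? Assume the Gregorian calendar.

July 7, 1909

+366 (one year; includes Feb 29, 1908) → Dec 30, 1908 (189 left).
Dec has 31 days: +2 → Jan 1, 1909 (187 left).
Jan has 31 days: +31 → Feb 1, 1909 (156 left).
Feb has 28 days: +28 → Mar 1, 1909 (128 left).
Mar has 31 days: +31 → Apr 1, 1909 (97 left).
Apr has 30 days: +30 → May 1, 1909 (67 left).
May has 31 days: +31 → Jun 1, 1909 (36 left).
Jun has 30 days: +30 → Jul 1, 1909 (6 left).
+6 → Jul 7, 1909.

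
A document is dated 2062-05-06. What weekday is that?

Doomsday rule: the anchor day for the 2000s is Tuesday. For year 62: 62÷12 = 5 r 2, and 2÷4 = 0, so 5+2+0 = 7.
Tuesday + 7 ≡ Tuesday — that's 2062's doomsday.
In May the doomsday date is May 9.
May 6 is 3 days before May 9; 3 mod 7 = 3, so Tuesday − 3 = Saturday.

Saturday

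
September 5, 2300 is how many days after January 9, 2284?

6083

Jan 9, 2284 → Jan 9, 2285: 366 days (Feb 29, 2284 is in that span).
Jan 9, 2285 → Jan 9, 2286: 365 days.
Jan 9, 2286 → Jan 9, 2287: 365 days.
Jan 9, 2287 → Jan 9, 2288: 365 days.
Jan 9, 2288 → Jan 9, 2289: 366 days (Feb 29, 2288 is in that span).
Jan 9, 2289 → Jan 9, 2290: 365 days.
Jan 9, 2290 → Jan 9, 2291: 365 days.
Jan 9, 2291 → Jan 9, 2292: 365 days.
Jan 9, 2292 → Jan 9, 2293: 366 days (Feb 29, 2292 is in that span).
Jan 9, 2293 → Jan 9, 2294: 365 days.
Jan 9, 2294 → Jan 9, 2295: 365 days.
Jan 9, 2295 → Jan 9, 2296: 365 days.
Jan 9, 2296 → Jan 9, 2297: 366 days (Feb 29, 2296 is in that span).
Jan 9, 2297 → Jan 9, 2298: 365 days.
Jan 9, 2298 → Jan 9, 2299: 365 days.
Jan 9, 2299 → Jan 9, 2300: 365 days.
Jan 9, 2300 → Feb 9, 2300: 31 days (January has 31).
Feb 9, 2300 → Mar 9, 2300: 28 days (February has 28).
Mar 9, 2300 → Apr 9, 2300: 31 days (March has 31).
Apr 9, 2300 → May 9, 2300: 30 days (April has 30).
May 9, 2300 → Jun 9, 2300: 31 days (May has 31).
Jun 9, 2300 → Jul 9, 2300: 30 days (June has 30).
Jul 9, 2300 → Aug 9, 2300: 31 days (July has 31).
Aug 9, 2300 → Sep 5, 2300: 27 days.
Total: 6083 days.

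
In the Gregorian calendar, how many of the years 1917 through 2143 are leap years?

Multiples of 4 in [1917,2143]: 56.
Of those, multiples of 100: 2 (not leap unless ÷400).
Multiples of 400: 1.
Leap years = 56 − 2 + 1 = 55.

55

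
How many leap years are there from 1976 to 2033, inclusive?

Multiples of 4 in [1976,2033]: 15.
Of those, multiples of 100: 1 (not leap unless ÷400).
Multiples of 400: 1.
Leap years = 15 − 1 + 1 = 15.

15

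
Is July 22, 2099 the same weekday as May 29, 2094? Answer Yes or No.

From May 29, 2094 to Jul 22, 2099 is 1880 days.
1880 mod 7 = 4, so they are different weekdays.
(May 29, 2094 is a Saturday; Jul 22, 2099 is a Wednesday.)

No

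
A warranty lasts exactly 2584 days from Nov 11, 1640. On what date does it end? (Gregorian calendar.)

December 9, 1647

+365 (one year) → Nov 11, 1641 (2219 left).
+365 (one year) → Nov 11, 1642 (1854 left).
+365 (one year) → Nov 11, 1643 (1489 left).
+366 (one year; includes Feb 29, 1644) → Nov 11, 1644 (1123 left).
+365 (one year) → Nov 11, 1645 (758 left).
+365 (one year) → Nov 11, 1646 (393 left).
Nov has 30 days: +20 → Dec 1, 1646 (373 left).
Dec has 31 days: +31 → Jan 1, 1647 (342 left).
Jan has 31 days: +31 → Feb 1, 1647 (311 left).
Feb has 28 days: +28 → Mar 1, 1647 (283 left).
Mar has 31 days: +31 → Apr 1, 1647 (252 left).
Apr has 30 days: +30 → May 1, 1647 (222 left).
May has 31 days: +31 → Jun 1, 1647 (191 left).
Jun has 30 days: +30 → Jul 1, 1647 (161 left).
Jul has 31 days: +31 → Aug 1, 1647 (130 left).
Aug has 31 days: +31 → Sep 1, 1647 (99 left).
Sep has 30 days: +30 → Oct 1, 1647 (69 left).
Oct has 31 days: +31 → Nov 1, 1647 (38 left).
Nov has 30 days: +30 → Dec 1, 1647 (8 left).
+8 → Dec 9, 1647.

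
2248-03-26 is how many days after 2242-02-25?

2221

Feb 25, 2242 → Feb 25, 2243: 365 days.
Feb 25, 2243 → Feb 25, 2244: 365 days.
Feb 25, 2244 → Feb 25, 2245: 366 days (Feb 29, 2244 is in that span).
Feb 25, 2245 → Feb 25, 2246: 365 days.
Feb 25, 2246 → Feb 25, 2247: 365 days.
Feb 25, 2247 → Mar 25, 2247: 28 days (February has 28).
Mar 25, 2247 → Apr 25, 2247: 31 days (March has 31).
Apr 25, 2247 → May 25, 2247: 30 days (April has 30).
May 25, 2247 → Jun 25, 2247: 31 days (May has 31).
Jun 25, 2247 → Jul 25, 2247: 30 days (June has 30).
Jul 25, 2247 → Aug 25, 2247: 31 days (July has 31).
Aug 25, 2247 → Sep 25, 2247: 31 days (August has 31).
Sep 25, 2247 → Oct 25, 2247: 30 days (September has 30).
Oct 25, 2247 → Nov 25, 2247: 31 days (October has 31).
Nov 25, 2247 → Dec 25, 2247: 30 days (November has 30).
Dec 25, 2247 → Jan 25, 2248: 31 days (December has 31).
Jan 25, 2248 → Feb 25, 2248: 31 days (January has 31).
Feb 25, 2248 → Mar 25, 2248: 29 days (February has 29).
Mar 25, 2248 → Mar 26, 2248: 1 days.
Total: 2221 days.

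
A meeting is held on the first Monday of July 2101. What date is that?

July 4, 2101

July 1, 2101 is a Friday.
The first Monday is therefore July 4 (3 days later).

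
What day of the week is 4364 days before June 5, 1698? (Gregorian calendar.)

First find the weekday of Jun 5, 1698. Doomsday rule: the anchor day for the 1600s is Tuesday. For year 98: 98÷12 = 8 r 2, and 2÷4 = 0, so 8+2+0 = 10.
Tuesday + 10 ≡ Friday — that's 1698's doomsday.
In June the doomsday date is Jun 6.
Jun 5 is 1 day before Jun 6; 1 mod 7 = 1, so Friday − 1 = Thursday.
4364 mod 7 = 3, so 4364 days before a Thursday is Thursday − 3 = Monday.

Monday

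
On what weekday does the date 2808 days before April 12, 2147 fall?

Apr 12, 2147 is a Wednesday.
2808 mod 7 = 1, so 2808 days before a Wednesday is Wednesday − 1 = Tuesday.

Tuesday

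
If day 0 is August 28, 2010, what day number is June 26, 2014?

Aug 28, 2010 → Aug 28, 2011: 365 days.
Aug 28, 2011 → Aug 28, 2012: 366 days (Feb 29, 2012 is in that span).
Aug 28, 2012 → Aug 28, 2013: 365 days.
Aug 28, 2013 → Sep 28, 2013: 31 days (August has 31).
Sep 28, 2013 → Oct 28, 2013: 30 days (September has 30).
Oct 28, 2013 → Nov 28, 2013: 31 days (October has 31).
Nov 28, 2013 → Dec 28, 2013: 30 days (November has 30).
Dec 28, 2013 → Jan 28, 2014: 31 days (December has 31).
Jan 28, 2014 → Feb 28, 2014: 31 days (January has 31).
Feb 28, 2014 → Mar 28, 2014: 28 days (February has 28).
Mar 28, 2014 → Apr 28, 2014: 31 days (March has 31).
Apr 28, 2014 → May 28, 2014: 30 days (April has 30).
May 28, 2014 → Jun 26, 2014: 29 days.
Total: 1398 days.

1398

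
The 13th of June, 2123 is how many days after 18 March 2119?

1548

Mar 18, 2119 → Mar 18, 2120: 366 days (Feb 29, 2120 is in that span).
Mar 18, 2120 → Mar 18, 2121: 365 days.
Mar 18, 2121 → Mar 18, 2122: 365 days.
Mar 18, 2122 → Mar 18, 2123: 365 days.
Mar 18, 2123 → Apr 18, 2123: 31 days (March has 31).
Apr 18, 2123 → May 18, 2123: 30 days (April has 30).
May 18, 2123 → Jun 13, 2123: 26 days.
Total: 1548 days.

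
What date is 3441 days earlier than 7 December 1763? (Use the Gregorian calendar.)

July 6, 1754

−365 (one year) → Dec 7, 1762 (3076 left).
−365 (one year) → Dec 7, 1761 (2711 left).
−365 (one year) → Dec 7, 1760 (2346 left).
−366 (one year; includes Feb 29, 1760) → Dec 7, 1759 (1980 left).
−365 (one year) → Dec 7, 1758 (1615 left).
−365 (one year) → Dec 7, 1757 (1250 left).
−365 (one year) → Dec 7, 1756 (885 left).
−366 (one year; includes Feb 29, 1756) → Dec 7, 1755 (519 left).
−365 (one year) → Dec 7, 1754 (154 left).
−7 → Nov 30, 1754 (end of Nov, 30 days; 147 left).
−30 → Oct 31, 1754 (end of Oct, 31 days; 117 left).
−31 → Sep 30, 1754 (end of Sep, 30 days; 86 left).
−30 → Aug 31, 1754 (end of Aug, 31 days; 56 left).
−31 → Jul 31, 1754 (end of Jul, 31 days; 25 left).
−25 → Jul 6, 1754.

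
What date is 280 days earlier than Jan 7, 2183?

April 2, 2182

−7 → Dec 31, 2182 (end of Dec, 31 days; 273 left).
−31 → Nov 30, 2182 (end of Nov, 30 days; 242 left).
−30 → Oct 31, 2182 (end of Oct, 31 days; 212 left).
−31 → Sep 30, 2182 (end of Sep, 30 days; 181 left).
−30 → Aug 31, 2182 (end of Aug, 31 days; 151 left).
−31 → Jul 31, 2182 (end of Jul, 31 days; 120 left).
−31 → Jun 30, 2182 (end of Jun, 30 days; 89 left).
−30 → May 31, 2182 (end of May, 31 days; 59 left).
−31 → Apr 30, 2182 (end of Apr, 30 days; 28 left).
−28 → Apr 2, 2182.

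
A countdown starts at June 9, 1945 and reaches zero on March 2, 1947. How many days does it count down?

631

Jun 9, 1945 → Jun 9, 1946: 365 days.
Jun 9, 1946 → Jul 9, 1946: 30 days (June has 30).
Jul 9, 1946 → Aug 9, 1946: 31 days (July has 31).
Aug 9, 1946 → Sep 9, 1946: 31 days (August has 31).
Sep 9, 1946 → Oct 9, 1946: 30 days (September has 30).
Oct 9, 1946 → Nov 9, 1946: 31 days (October has 31).
Nov 9, 1946 → Dec 9, 1946: 30 days (November has 30).
Dec 9, 1946 → Jan 9, 1947: 31 days (December has 31).
Jan 9, 1947 → Feb 9, 1947: 31 days (January has 31).
Feb 9, 1947 → Mar 2, 1947: 21 days.
Total: 631 days.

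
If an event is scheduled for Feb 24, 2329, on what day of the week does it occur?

Doomsday rule: the anchor day for the 2300s is Wednesday. For year 29: 29÷12 = 2 r 5, and 5÷4 = 1, so 2+5+1 = 8.
Wednesday + 8 ≡ Thursday — that's 2329's doomsday.
In February the doomsday date is Feb 28 (2329 is not a leap year).
Feb 24 is 4 days before Feb 28; 4 mod 7 = 4, so Thursday − 4 = Sunday.

Sunday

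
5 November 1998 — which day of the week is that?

Thursday

Doomsday rule: the anchor day for the 1900s is Wednesday. For year 98: 98÷12 = 8 r 2, and 2÷4 = 0, so 8+2+0 = 10.
Wednesday + 10 ≡ Saturday — that's 1998's doomsday.
In November the doomsday date is Nov 7.
Nov 5 is 2 days before Nov 7; 2 mod 7 = 2, so Saturday − 2 = Thursday.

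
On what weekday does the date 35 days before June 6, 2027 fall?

First find the weekday of Jun 6, 2027. Doomsday rule: the anchor day for the 2000s is Tuesday. For year 27: 27÷12 = 2 r 3, and 3÷4 = 0, so 2+3+0 = 5.
Tuesday + 5 ≡ Sunday — that's 2027's doomsday.
In June the doomsday date is Jun 6.
Jun 6 is the doomsday itself: Sunday.
35 mod 7 = 0, so 35 days before a Sunday is Sunday − 0 = Sunday.

Sunday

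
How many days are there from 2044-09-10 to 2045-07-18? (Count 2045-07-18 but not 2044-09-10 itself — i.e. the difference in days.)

Sep 10, 2044 → Oct 10, 2044: 30 days (September has 30).
Oct 10, 2044 → Nov 10, 2044: 31 days (October has 31).
Nov 10, 2044 → Dec 10, 2044: 30 days (November has 30).
Dec 10, 2044 → Jan 10, 2045: 31 days (December has 31).
Jan 10, 2045 → Feb 10, 2045: 31 days (January has 31).
Feb 10, 2045 → Mar 10, 2045: 28 days (February has 28).
Mar 10, 2045 → Apr 10, 2045: 31 days (March has 31).
Apr 10, 2045 → May 10, 2045: 30 days (April has 30).
May 10, 2045 → Jun 10, 2045: 31 days (May has 31).
Jun 10, 2045 → Jul 10, 2045: 30 days (June has 30).
Jul 10, 2045 → Jul 18, 2045: 8 days.
Total: 311 days.

311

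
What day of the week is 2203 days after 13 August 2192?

First find the weekday of Aug 13, 2192. Doomsday rule: the anchor day for the 2100s is Sunday. For year 92: 92÷12 = 7 r 8, and 8÷4 = 2, so 7+8+2 = 17.
Sunday + 17 ≡ Wednesday — that's 2192's doomsday.
In August the doomsday date is Aug 8.
Aug 13 is 5 days after Aug 8; 5 mod 7 = 5, so Wednesday + 5 = Monday.
2203 mod 7 = 5, so 2203 days after a Monday is Monday + 5 = Saturday.

Saturday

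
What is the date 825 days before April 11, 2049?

−365 (one year) → Apr 11, 2048 (460 left).
−366 (one year; includes Feb 29, 2048) → Apr 11, 2047 (94 left).
−11 → Mar 31, 2047 (end of Mar, 31 days; 83 left).
−31 → Feb 28, 2047 (end of Feb, 28 days; 52 left).
−28 → Jan 31, 2047 (end of Jan, 31 days; 24 left).
−24 → Jan 7, 2047.

January 7, 2047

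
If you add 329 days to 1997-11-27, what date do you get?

October 22, 1998

Nov has 30 days: +4 → Dec 1, 1997 (325 left).
Dec has 31 days: +31 → Jan 1, 1998 (294 left).
Jan has 31 days: +31 → Feb 1, 1998 (263 left).
Feb has 28 days: +28 → Mar 1, 1998 (235 left).
Mar has 31 days: +31 → Apr 1, 1998 (204 left).
Apr has 30 days: +30 → May 1, 1998 (174 left).
May has 31 days: +31 → Jun 1, 1998 (143 left).
Jun has 30 days: +30 → Jul 1, 1998 (113 left).
Jul has 31 days: +31 → Aug 1, 1998 (82 left).
Aug has 31 days: +31 → Sep 1, 1998 (51 left).
Sep has 30 days: +30 → Oct 1, 1998 (21 left).
+21 → Oct 22, 1998.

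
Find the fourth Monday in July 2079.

July 24, 2079

July 1, 2079 is a Saturday.
The first Monday is therefore July 3 (2 days later).
The fourth Monday is 3 + 3×7 = July 24.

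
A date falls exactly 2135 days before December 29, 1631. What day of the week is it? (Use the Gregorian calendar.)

Dec 29, 1631 is a Monday.
2135 mod 7 = 0, so 2135 days before a Monday is Monday − 0 = Monday.

Monday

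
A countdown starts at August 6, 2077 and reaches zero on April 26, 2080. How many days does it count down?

Aug 6, 2077 → Aug 6, 2078: 365 days.
Aug 6, 2078 → Aug 6, 2079: 365 days.
Aug 6, 2079 → Sep 6, 2079: 31 days (August has 31).
Sep 6, 2079 → Oct 6, 2079: 30 days (September has 30).
Oct 6, 2079 → Nov 6, 2079: 31 days (October has 31).
Nov 6, 2079 → Dec 6, 2079: 30 days (November has 30).
Dec 6, 2079 → Jan 6, 2080: 31 days (December has 31).
Jan 6, 2080 → Feb 6, 2080: 31 days (January has 31).
Feb 6, 2080 → Mar 6, 2080: 29 days (February has 29).
Mar 6, 2080 → Apr 6, 2080: 31 days (March has 31).
Apr 6, 2080 → Apr 26, 2080: 20 days.
Total: 994 days.

994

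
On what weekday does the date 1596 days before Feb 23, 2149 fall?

Feb 23, 2149 is a Sunday.
1596 mod 7 = 0, so 1596 days before a Sunday is Sunday − 0 = Sunday.

Sunday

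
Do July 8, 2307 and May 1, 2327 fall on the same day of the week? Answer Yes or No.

From Jul 8, 2307 to May 1, 2327 is 7237 days.
7237 mod 7 = 6, so they are different weekdays.
(Jul 8, 2307 is a Monday; May 1, 2327 is a Sunday.)

No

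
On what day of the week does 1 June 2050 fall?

January 1, 2050 is a Saturday.
Jan 1, 2050 → Feb 1, 2050: 31 days (January has 31).
Feb 1, 2050 → Mar 1, 2050: 28 days (February has 28).
Mar 1, 2050 → Apr 1, 2050: 31 days (March has 31).
Apr 1, 2050 → May 1, 2050: 30 days (April has 30).
May 1, 2050 → Jun 1, 2050: 31 days.
Total: 151 days.
151 mod 7 = 4, so Saturday + 4 = Wednesday.

Wednesday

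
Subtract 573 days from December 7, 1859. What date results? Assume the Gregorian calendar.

May 13, 1858

−365 (one year) → Dec 7, 1858 (208 left).
−7 → Nov 30, 1858 (end of Nov, 30 days; 201 left).
−30 → Oct 31, 1858 (end of Oct, 31 days; 171 left).
−31 → Sep 30, 1858 (end of Sep, 30 days; 140 left).
−30 → Aug 31, 1858 (end of Aug, 31 days; 110 left).
−31 → Jul 31, 1858 (end of Jul, 31 days; 79 left).
−31 → Jun 30, 1858 (end of Jun, 30 days; 48 left).
−30 → May 31, 1858 (end of May, 31 days; 18 left).
−18 → May 13, 1858.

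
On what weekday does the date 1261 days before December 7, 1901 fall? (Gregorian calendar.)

Dec 7, 1901 is a Saturday.
1261 mod 7 = 1, so 1261 days before a Saturday is Saturday − 1 = Friday.

Friday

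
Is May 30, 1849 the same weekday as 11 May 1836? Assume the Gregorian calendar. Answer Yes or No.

Yes

From May 11, 1836 to May 30, 1849 is 4767 days.
4767 mod 7 = 0, so they are the same weekday.
(May 11, 1836 is a Wednesday; May 30, 1849 is a Wednesday.)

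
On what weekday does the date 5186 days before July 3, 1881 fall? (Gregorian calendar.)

Jul 3, 1881 is a Sunday.
5186 mod 7 = 6, so 5186 days before a Sunday is Sunday − 6 = Monday.

Monday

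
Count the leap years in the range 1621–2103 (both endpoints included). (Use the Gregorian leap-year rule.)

116

Multiples of 4 in [1621,2103]: 120.
Of those, multiples of 100: 5 (not leap unless ÷400).
Multiples of 400: 1.
Leap years = 120 − 5 + 1 = 116.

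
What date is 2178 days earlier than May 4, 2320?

May 18, 2314

−366 (one year; includes Feb 29, 2320) → May 4, 2319 (1812 left).
−365 (one year) → May 4, 2318 (1447 left).
−365 (one year) → May 4, 2317 (1082 left).
−365 (one year) → May 4, 2316 (717 left).
−366 (one year; includes Feb 29, 2316) → May 4, 2315 (351 left).
−4 → Apr 30, 2315 (end of Apr, 30 days; 347 left).
−30 → Mar 31, 2315 (end of Mar, 31 days; 317 left).
−31 → Feb 28, 2315 (end of Feb, 28 days; 286 left).
−28 → Jan 31, 2315 (end of Jan, 31 days; 258 left).
−31 → Dec 31, 2314 (end of Dec, 31 days; 227 left).
−31 → Nov 30, 2314 (end of Nov, 30 days; 196 left).
−30 → Oct 31, 2314 (end of Oct, 31 days; 166 left).
−31 → Sep 30, 2314 (end of Sep, 30 days; 135 left).
−30 → Aug 31, 2314 (end of Aug, 31 days; 105 left).
−31 → Jul 31, 2314 (end of Jul, 31 days; 74 left).
−31 → Jun 30, 2314 (end of Jun, 30 days; 43 left).
−30 → May 31, 2314 (end of May, 31 days; 13 left).
−13 → May 18, 2314.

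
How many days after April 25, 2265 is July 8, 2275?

3726

Apr 25, 2265 → Apr 25, 2266: 365 days.
Apr 25, 2266 → Apr 25, 2267: 365 days.
Apr 25, 2267 → Apr 25, 2268: 366 days (Feb 29, 2268 is in that span).
Apr 25, 2268 → Apr 25, 2269: 365 days.
Apr 25, 2269 → Apr 25, 2270: 365 days.
Apr 25, 2270 → Apr 25, 2271: 365 days.
Apr 25, 2271 → Apr 25, 2272: 366 days (Feb 29, 2272 is in that span).
Apr 25, 2272 → Apr 25, 2273: 365 days.
Apr 25, 2273 → Apr 25, 2274: 365 days.
Apr 25, 2274 → Apr 25, 2275: 365 days.
Apr 25, 2275 → May 25, 2275: 30 days (April has 30).
May 25, 2275 → Jun 25, 2275: 31 days (May has 31).
Jun 25, 2275 → Jul 8, 2275: 13 days.
Total: 3726 days.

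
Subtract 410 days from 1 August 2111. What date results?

June 17, 2110

−365 (one year) → Aug 1, 2110 (45 left).
−1 → Jul 31, 2110 (end of Jul, 31 days; 44 left).
−31 → Jun 30, 2110 (end of Jun, 30 days; 13 left).
−13 → Jun 17, 2110.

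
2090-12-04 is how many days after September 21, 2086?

1535

Sep 21, 2086 → Sep 21, 2087: 365 days.
Sep 21, 2087 → Sep 21, 2088: 366 days (Feb 29, 2088 is in that span).
Sep 21, 2088 → Sep 21, 2089: 365 days.
Sep 21, 2089 → Sep 21, 2090: 365 days.
Sep 21, 2090 → Oct 21, 2090: 30 days (September has 30).
Oct 21, 2090 → Nov 21, 2090: 31 days (October has 31).
Nov 21, 2090 → Dec 4, 2090: 13 days.
Total: 1535 days.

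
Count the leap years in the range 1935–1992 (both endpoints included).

Multiples of 4 in [1935,1992]: 15.
Of those, multiples of 100: 0 (not leap unless ÷400).
Multiples of 400: 0.
Leap years = 15 − 0 + 0 = 15.

15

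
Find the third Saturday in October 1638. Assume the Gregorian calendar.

October 16, 1638

October 1, 1638 is a Friday.
The first Saturday is therefore October 2 (1 days later).
The third Saturday is 2 + 2×7 = October 16.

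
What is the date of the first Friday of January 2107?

January 7, 2107

January 1, 2107 is a Saturday.
The first Friday is therefore January 7 (6 days later).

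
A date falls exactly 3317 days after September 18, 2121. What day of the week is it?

First find the weekday of Sep 18, 2121. Doomsday rule: the anchor day for the 2100s is Sunday. For year 21: 21÷12 = 1 r 9, and 9÷4 = 2, so 1+9+2 = 12.
Sunday + 12 ≡ Friday — that's 2121's doomsday.
In September the doomsday date is Sep 5.
Sep 18 is 13 days after Sep 5; 13 mod 7 = 6, so Friday + 6 = Thursday.
3317 mod 7 = 6, so 3317 days after a Thursday is Thursday + 6 = Wednesday.

Wednesday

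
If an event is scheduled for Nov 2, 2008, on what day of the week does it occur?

Sunday

January 1, 2008 is a Tuesday.
Jan 1, 2008 → Feb 1, 2008: 31 days (January has 31).
Feb 1, 2008 → Mar 1, 2008: 29 days (February has 29).
Mar 1, 2008 → Apr 1, 2008: 31 days (March has 31).
Apr 1, 2008 → May 1, 2008: 30 days (April has 30).
May 1, 2008 → Jun 1, 2008: 31 days (May has 31).
Jun 1, 2008 → Jul 1, 2008: 30 days (June has 30).
Jul 1, 2008 → Aug 1, 2008: 31 days (July has 31).
Aug 1, 2008 → Sep 1, 2008: 31 days (August has 31).
Sep 1, 2008 → Oct 1, 2008: 30 days (September has 30).
Oct 1, 2008 → Nov 1, 2008: 31 days (October has 31).
Nov 1, 2008 → Nov 2, 2008: 1 days.
Total: 306 days.
306 mod 7 = 5, so Tuesday + 5 = Sunday.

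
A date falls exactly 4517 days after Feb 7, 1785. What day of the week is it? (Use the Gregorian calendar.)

Wednesday

Feb 7, 1785 is a Monday.
4517 mod 7 = 2, so 4517 days after a Monday is Monday + 2 = Wednesday.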